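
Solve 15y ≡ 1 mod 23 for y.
Since 23 is prime, by Fermat 15^(-1) ≡ 15^{21} ≡ 20 mod 23. Verify: 15 × 20 = 300 ≡ 1 mod 23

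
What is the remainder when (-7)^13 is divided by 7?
By repeated squaring (mod 7): (-7)^{1}≡0, (-7)^{2}≡0, (-7)^{4}≡0, (-7)^{8}≡0. Then (-7)^{13} = (-7)^{8+4+1} ≡ 0 × 0 × 0 ≡ 0 (mod 7)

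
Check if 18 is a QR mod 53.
By Euler's criterion: 18^{26} ≡ 52 (mod 53). Since this equals -1 (≡ 52), 18 is not a QR.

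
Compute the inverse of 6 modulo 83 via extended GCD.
Extended GCD: 6(14) + 83(-1) = 1. So 6^(-1) ≡ 14 (mod 83). Verify: 6 × 14 = 84 ≡ 1 (mod 83)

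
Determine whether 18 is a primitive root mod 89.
18^{44} ≡ 1 (mod 89) and 44 < 88, so ord_89(18) = 44 ≠ 88 and 18 is not a primitive root.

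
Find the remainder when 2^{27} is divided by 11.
By Fermat: 2^{10} ≡ 1 mod 11. 27 = 2×10 + 7. So 2^{27} ≡ 2^{7} ≡ 7 mod 11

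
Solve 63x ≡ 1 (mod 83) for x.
Since 83 is prime, by Fermat 63^(-1) ≡ 63^{81} ≡ 29 (mod 83). Verify: 63 × 29 = 1827 ≡ 1 (mod 83)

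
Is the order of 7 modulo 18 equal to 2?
Powers of 7 mod 18: 7^1≡7, 7^2≡13, 7^3≡1. 7^2≡13≢1, so ord ≠ 2. No, the actual order is 3.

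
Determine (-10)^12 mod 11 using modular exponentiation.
Using Fermat: (-10)^{10} ≡ 1 mod 11. 12 ≡ 2 mod 10. So (-10)^{12} ≡ (-10)^{2} ≡ 1 mod 11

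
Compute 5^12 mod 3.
Using Fermat: 5^{2} ≡ 1 (mod 3). 12 ≡ 0 (mod 2). So 5^{12} ≡ 5^{0} ≡ 1 (mod 3)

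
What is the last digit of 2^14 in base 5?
Using Fermat: 2^{4} ≡ 1 mod 5. 14 ≡ 2 mod 4. So 2^{14} ≡ 2^{2} ≡ 4 mod 5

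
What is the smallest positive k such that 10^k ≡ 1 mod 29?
Powers of 10 mod 29: 10^1≡10, 10^2≡13, 10^3≡14, 10^4≡24, 10^5≡8, 10^6≡22, 10^7≡17, 10^8≡25, 10^9≡18, 10^10≡6, 10^11≡2, 10^12≡20, 10^13≡26, 10^14≡28, 10^15≡19, 10^16≡16, 10^17≡15, 10^18≡5, 10^19≡21, 10^20≡7, 10^21≡12, 10^22≡4, 10^23≡11, 10^24≡23, 10^25≡27, 10^26≡9, 10^27≡3, 10^28≡1. Order = 28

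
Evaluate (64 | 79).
(64/79) = 64^{39} mod 79 = 1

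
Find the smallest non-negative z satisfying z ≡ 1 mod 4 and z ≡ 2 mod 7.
M = 4 × 7 = 28. M₁ = 7, y₁ ≡ 3 mod 4. M₂ = 4, y₂ ≡ 2 mod 7. z = 1×7×3 + 2×4×2 ≡ 9 mod 28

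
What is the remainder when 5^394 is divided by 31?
Using Fermat: 5^{30} ≡ 1 mod 31. 394 ≡ 4 mod 30. So 5^{394} ≡ 5^{4} ≡ 5 mod 31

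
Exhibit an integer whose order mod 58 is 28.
3 has order 28 mod 58 since 3^{28} ≡ 1 mod 58 and no smaller power works.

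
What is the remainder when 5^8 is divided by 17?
By repeated squaring (mod 17): 5^{1}≡5, 5^{2}≡8, 5^{4}≡13, 5^{8}≡16. So 5^{8} ≡ 16 (mod 17)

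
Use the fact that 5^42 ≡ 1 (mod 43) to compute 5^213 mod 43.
By Fermat: 5^{42} ≡ 1 (mod 43). 213 ≡ 3 (mod 42). So 5^{213} ≡ 5^{3} ≡ 39 (mod 43)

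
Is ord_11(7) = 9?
Powers of 7 mod 11: 7^1≡7, 7^2≡5, 7^3≡2, 7^4≡3, 7^5≡10, 7^6≡4, 7^7≡6, 7^8≡9, 7^9≡8, 7^10≡1. 7^9≡8≢1, so ord ≠ 9. No, the actual order is 10.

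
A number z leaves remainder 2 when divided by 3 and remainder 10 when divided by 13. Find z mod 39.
M = 3 × 13 = 39. M₁ = 13, y₁ ≡ 1 mod 3. M₂ = 3, y₂ ≡ 9 mod 13. z = 2×13×1 + 10×3×9 ≡ 23 mod 39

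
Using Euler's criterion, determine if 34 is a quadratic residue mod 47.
By Euler's criterion: 34^{23} ≡ 1 (mod 47). Since this equals 1, 34 is a QR.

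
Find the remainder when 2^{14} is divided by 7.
By Fermat: 2^{6} ≡ 1 mod 7. 14 = 2×6 + 2. So 2^{14} ≡ 2^{2} ≡ 4 mod 7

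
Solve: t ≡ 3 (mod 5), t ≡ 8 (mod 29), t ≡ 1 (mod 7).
M = 5 × 29 × 7 = 1015. M₁ = 203, y₁ ≡ 2 (mod 5). M₂ = 35, y₂ ≡ 5 (mod 29). M₃ = 145, y₃ ≡ 3 (mod 7). t = 3×203×2 + 8×35×5 + 1×145×3 ≡ 8 (mod 1015)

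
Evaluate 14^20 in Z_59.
By repeated squaring (mod 59): 14^{1}≡14, 14^{2}≡19, 14^{4}≡7, 14^{8}≡49, 14^{16}≡41. Then 14^{20} = 14^{16+4} ≡ 41 × 7 ≡ 51 (mod 59)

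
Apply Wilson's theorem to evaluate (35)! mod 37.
(36)! = (35)! × (36) ≡ -1 (mod 37). So (35)! ≡ -1 × (36)^(-1) ≡ (-1)×(-1) = 1 (mod 37)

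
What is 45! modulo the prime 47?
(46)! = (45)! × (46) ≡ -1 (mod 47). So (45)! ≡ -1 × (46)^(-1) ≡ (-1)×(-1) = 1 (mod 47)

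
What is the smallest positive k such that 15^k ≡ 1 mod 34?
Powers of 15 mod 34: 15^1≡15, 15^2≡21, 15^3≡9, 15^4≡33, 15^5≡19, 15^6≡13, 15^7≡25, 15^8≡1. Order = 8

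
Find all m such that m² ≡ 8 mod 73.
The square roots of 8 mod 73 are 64 and 9. Verify: 64² = 4096 ≡ 8 mod 73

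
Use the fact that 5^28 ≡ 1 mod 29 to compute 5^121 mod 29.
By Fermat: 5^{28} ≡ 1 mod 29. 121 = 4×28 + 9. So 5^{121} ≡ 5^{9} ≡ 4 mod 29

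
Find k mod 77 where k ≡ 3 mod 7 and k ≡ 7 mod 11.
M = 7 × 11 = 77. M₁ = 11, y₁ ≡ 2 mod 7. M₂ = 7, y₂ ≡ 8 mod 11. k = 3×11×2 + 7×7×8 ≡ 73 mod 77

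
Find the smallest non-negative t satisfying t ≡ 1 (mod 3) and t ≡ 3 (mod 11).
M = 3 × 11 = 33. M₁ = 11, y₁ ≡ 2 (mod 3). M₂ = 3, y₂ ≡ 4 (mod 11). t = 1×11×2 + 3×3×4 ≡ 25 (mod 33)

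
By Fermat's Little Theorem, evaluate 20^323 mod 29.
By Fermat: 20^{28} ≡ 1 (mod 29). 323 ≡ 15 (mod 28). So 20^{323} ≡ 20^{15} ≡ 20 (mod 29)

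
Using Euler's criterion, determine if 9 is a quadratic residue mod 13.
By Euler's criterion: 9^{6} ≡ 1 (mod 13). Since this equals 1, 9 is a QR.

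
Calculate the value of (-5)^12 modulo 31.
By repeated squaring (mod 31): (-5)^{1}≡26, (-5)^{2}≡25, (-5)^{4}≡5, (-5)^{8}≡25. Then (-5)^{12} = (-5)^{8+4} ≡ 25 × 5 ≡ 1 (mod 31)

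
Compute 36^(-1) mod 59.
Since 59 is prime, by Fermat 36^(-1) ≡ 36^{57} ≡ 41 mod 59. Verify: 36 × 41 = 1476 ≡ 1 mod 59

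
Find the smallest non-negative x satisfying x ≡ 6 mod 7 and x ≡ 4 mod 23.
M = 7 × 23 = 161. M₁ = 23, y₁ ≡ 4 mod 7. M₂ = 7, y₂ ≡ 10 mod 23. x = 6×23×4 + 4×7×10 ≡ 27 mod 161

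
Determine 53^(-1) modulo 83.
Since 83 is prime, by Fermat 53^(-1) ≡ 53^{81} ≡ 47 mod 83. Verify: 53 × 47 = 2491 ≡ 1 mod 83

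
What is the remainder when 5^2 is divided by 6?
5^{2} = 25 ≡ 1 mod 6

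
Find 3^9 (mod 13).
By repeated squaring (mod 13): 3^{1}≡3, 3^{2}≡9, 3^{4}≡3, 3^{8}≡9. Then 3^{9} = 3^{8+1} ≡ 9 × 3 ≡ 1 (mod 13)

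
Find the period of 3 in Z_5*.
Powers of 3 mod 5: 3^1≡3, 3^2≡4, 3^3≡2, 3^4≡1. Order = 4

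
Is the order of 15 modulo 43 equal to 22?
Powers of 15 mod 43: 15^1≡15, 15^2≡10, 15^3≡21, 15^4≡14, 15^5≡38, 15^6≡11, 15^7≡36, 15^8≡24, 15^9≡16, 15^10≡25, 15^11≡31, 15^12≡35, 15^13≡9, 15^14≡6, 15^15≡4, 15^16≡17, 15^17≡40, 15^18≡41, 15^19≡13, 15^20≡23, 15^21≡1. Already 15^21≡1, so the order is 21 < 22. No, the actual order is 21.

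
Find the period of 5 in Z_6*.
Powers of 5 mod 6: 5^1≡5, 5^2≡1. So the order of 5 is 2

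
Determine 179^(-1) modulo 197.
Since 197 is prime, by Fermat 179^(-1) ≡ 179^{195} ≡ 186 mod 197. Verify: 179 × 186 = 33294 ≡ 1 mod 197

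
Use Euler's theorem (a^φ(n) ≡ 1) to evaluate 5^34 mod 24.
By Euler: 5^{8} ≡ 1 mod 24 since gcd(5, 24) = 1. 34 = 4×8 + 2. So 5^{34} ≡ 5^{2} ≡ 1 mod 24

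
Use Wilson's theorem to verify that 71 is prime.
(70)! mod 71 = 70. Since this equals -1 (mod 71), Wilson confirms 71 is prime.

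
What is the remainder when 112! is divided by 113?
By Wilson's theorem, (112)! ≡ -1 ≡ 112 (mod 113)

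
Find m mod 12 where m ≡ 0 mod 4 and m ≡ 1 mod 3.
M = 4 × 3 = 12. M₁ = 3, y₁ ≡ 3 mod 4. M₂ = 4, y₂ ≡ 1 mod 3. m = 0×3×3 + 1×4×1 ≡ 4 mod 12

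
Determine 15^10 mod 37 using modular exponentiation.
By repeated squaring mod 37: 15^{1}≡15, 15^{2}≡3, 15^{4}≡9, 15^{8}≡7. Then 15^{10} = 15^{8+2} ≡ 7 × 3 ≡ 21 mod 37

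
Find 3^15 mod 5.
Using Fermat: 3^{4} ≡ 1 mod 5. 15 ≡ 3 mod 4. So 3^{15} ≡ 3^{3} ≡ 2 mod 5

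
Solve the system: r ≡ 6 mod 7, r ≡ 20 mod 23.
M = 7 × 23 = 161. M₁ = 23, y₁ ≡ 4 mod 7. M₂ = 7, y₂ ≡ 10 mod 23. r = 6×23×4 + 20×7×10 ≡ 20 mod 161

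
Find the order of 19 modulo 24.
Powers of 19 mod 24: 19^1≡19, 19^2≡1. ord_24(19) = 2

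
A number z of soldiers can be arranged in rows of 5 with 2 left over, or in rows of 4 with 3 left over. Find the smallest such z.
M = 5 × 4 = 20. M₁ = 4, y₁ ≡ 4 mod 5. M₂ = 5, y₂ ≡ 1 mod 4. z = 2×4×4 + 3×5×1 ≡ 7 mod 20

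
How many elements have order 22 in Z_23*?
A prime p has φ(p-1) primitive roots; here φ(22) = 10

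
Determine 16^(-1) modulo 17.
Since 17 is prime, by Fermat 16^(-1) ≡ 16^{15} ≡ 16 (mod 17). Verify: 16 × 16 = 256 ≡ 1 (mod 17)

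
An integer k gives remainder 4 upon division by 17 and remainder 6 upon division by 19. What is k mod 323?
M = 17 × 19 = 323. M₁ = 19, y₁ ≡ 9 mod 17. M₂ = 17, y₂ ≡ 9 mod 19. k = 4×19×9 + 6×17×9 ≡ 310 mod 323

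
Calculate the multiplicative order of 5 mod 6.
Powers of 5 mod 6: 5^1≡5, 5^2≡1. So the order of 5 is 2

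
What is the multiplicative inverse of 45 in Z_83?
Since 83 is prime, by Fermat 45^(-1) ≡ 45^{81} ≡ 24 (mod 83). Verify: 45 × 24 = 1080 ≡ 1 (mod 83)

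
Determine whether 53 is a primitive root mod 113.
53^{28} ≡ 1 mod 113 and 28 < 112, so ord_113(53) = 28 ≠ 112 and 53 is not a primitive root.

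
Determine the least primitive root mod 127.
g = 3. For each prime q|126: 3^{63}≡126, 3^{42}≡107, 3^{18}≡4, none ≡ 1, so ord_127(3) = 126 and 3 is a primitive root.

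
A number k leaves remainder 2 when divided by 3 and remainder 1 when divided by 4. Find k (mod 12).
M = 3 × 4 = 12. M₁ = 4, y₁ ≡ 1 (mod 3). M₂ = 3, y₂ ≡ 3 (mod 4). k = 2×4×1 + 1×3×3 ≡ 5 (mod 12)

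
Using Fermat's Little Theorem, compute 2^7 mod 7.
By Fermat: 2^{6} ≡ 1 (mod 7). So 2^{7} = 2^{6} · 2^{1} ≡ 2^{1} ≡ 2 (mod 7)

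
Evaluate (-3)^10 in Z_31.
By repeated squaring mod 31: (-3)^{1}≡28, (-3)^{2}≡9, (-3)^{4}≡19, (-3)^{8}≡20. Then (-3)^{10} = (-3)^{8+2} ≡ 20 × 9 ≡ 25 mod 31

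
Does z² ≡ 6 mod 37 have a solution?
By Euler's criterion: 6^{18} ≡ 36 mod 37. Since this equals -1 (≡ 36), 6 is not a QR.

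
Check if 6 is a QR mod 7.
By Euler's criterion: 6^{3} ≡ 6 mod 7. Since this equals -1 (≡ 6), 6 is not a QR.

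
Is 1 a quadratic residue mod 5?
By Euler's criterion: 1^{2} ≡ 1 mod 5. Since this equals 1, 1 is a QR.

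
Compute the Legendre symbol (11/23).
(11/23) = 11^{11} mod 23 = -1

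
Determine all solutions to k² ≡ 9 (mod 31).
The square roots of 9 mod 31 are 28 and 3. Verify: 28² = 784 ≡ 9 (mod 31)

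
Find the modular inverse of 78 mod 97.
Since 97 is prime, by Fermat 78^(-1) ≡ 78^{95} ≡ 51 mod 97. Verify: 78 × 51 = 3978 ≡ 1 mod 97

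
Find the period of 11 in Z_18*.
Powers of 11 mod 18: 11^1≡11, 11^2≡13, 11^3≡17, 11^4≡7, 11^5≡5, 11^6≡1. So the order of 11 is 6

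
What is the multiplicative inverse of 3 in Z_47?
Since 47 is prime, by Fermat 3^(-1) ≡ 3^{45} ≡ 16 (mod 47). Verify: 3 × 16 = 48 ≡ 1 (mod 47)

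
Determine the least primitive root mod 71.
g = 7. For each prime q|70: 7^{35}≡70, 7^{14}≡54, 7^{10}≡45, none ≡ 1, so ord_71(7) = 70 and 7 is a primitive root.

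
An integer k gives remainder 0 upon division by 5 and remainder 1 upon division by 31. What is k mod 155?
M = 5 × 31 = 155. M₁ = 31, y₁ ≡ 1 mod 5. M₂ = 5, y₂ ≡ 25 mod 31. k = 0×31×1 + 1×5×25 ≡ 125 mod 155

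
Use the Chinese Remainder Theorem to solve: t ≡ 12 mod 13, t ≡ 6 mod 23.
M = 13 × 23 = 299. M₁ = 23, y₁ ≡ 4 mod 13. M₂ = 13, y₂ ≡ 16 mod 23. t = 12×23×4 + 6×13×16 ≡ 259 mod 299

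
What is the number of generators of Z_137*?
A prime p has φ(p-1) primitive roots; here φ(136) = 64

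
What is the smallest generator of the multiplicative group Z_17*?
g = 3. For each prime q|16: 3^{8}≡16, none ≡ 1, so ord_17(3) = 16 and 3 is a primitive root.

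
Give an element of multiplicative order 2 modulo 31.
30 has order 2 mod 31 since 30^{2} ≡ 1 (mod 31) and no smaller power works.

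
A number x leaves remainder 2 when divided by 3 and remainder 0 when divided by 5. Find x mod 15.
M = 3 × 5 = 15. M₁ = 5, y₁ ≡ 2 mod 3. M₂ = 3, y₂ ≡ 2 mod 5. x = 2×5×2 + 0×3×2 ≡ 5 mod 15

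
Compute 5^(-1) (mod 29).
Since 29 is prime, by Fermat 5^(-1) ≡ 5^{27} ≡ 6 (mod 29). Verify: 5 × 6 = 30 ≡ 1 (mod 29)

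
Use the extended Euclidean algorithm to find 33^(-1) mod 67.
Extended GCD: 33(-2) + 67(1) = 1. So 33^(-1) ≡ -2 ≡ 65 (mod 67). Verify: 33 × 65 = 2145 ≡ 1 (mod 67)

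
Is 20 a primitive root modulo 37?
ord_37(20) divides 36. For each prime q|36: 20^{18}≡36, 20^{12}≡26, none ≡ 1. So 20 has order 36 and is a primitive root mod 37.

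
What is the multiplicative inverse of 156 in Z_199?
Since 199 is prime, by Fermat 156^(-1) ≡ 156^{197} ≡ 37 (mod 199). Verify: 156 × 37 = 5772 ≡ 1 (mod 199)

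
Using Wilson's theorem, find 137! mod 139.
(138)! = (137)! × (138) ≡ -1 mod 139. So (137)! ≡ -1 × (138)^(-1) ≡ (-1)×(-1) = 1 mod 139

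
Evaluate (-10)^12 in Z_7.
Using Fermat: (-10)^{6} ≡ 1 (mod 7). 12 ≡ 0 (mod 6). So (-10)^{12} ≡ (-10)^{0} ≡ 1 (mod 7)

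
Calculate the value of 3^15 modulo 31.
By repeated squaring mod 31: 3^{1}≡3, 3^{2}≡9, 3^{4}≡19, 3^{8}≡20. Then 3^{15} = 3^{8+4+2+1} ≡ 20 × 19 × 9 × 3 ≡ 30 mod 31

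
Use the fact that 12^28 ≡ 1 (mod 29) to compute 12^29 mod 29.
By Fermat: 12^{28} ≡ 1 (mod 29). So 12^{29} = 12^{28} · 12^{1} ≡ 12^{1} ≡ 12 (mod 29)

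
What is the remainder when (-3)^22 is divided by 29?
By repeated squaring (mod 29): (-3)^{1}≡26, (-3)^{2}≡9, (-3)^{4}≡23, (-3)^{8}≡7, (-3)^{16}≡20. Then (-3)^{22} = (-3)^{16+4+2} ≡ 20 × 23 × 9 ≡ 22 (mod 29)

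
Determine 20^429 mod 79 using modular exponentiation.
Using Fermat: 20^{78} ≡ 1 mod 79. 429 ≡ 39 mod 78. So 20^{429} ≡ 20^{39} ≡ 1 mod 79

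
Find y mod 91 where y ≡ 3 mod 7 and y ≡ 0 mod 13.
M = 7 × 13 = 91. M₁ = 13, y₁ ≡ 6 mod 7. M₂ = 7, y₂ ≡ 2 mod 13. y = 3×13×6 + 0×7×2 ≡ 52 mod 91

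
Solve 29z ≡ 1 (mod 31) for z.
Since 31 is prime, by Fermat 29^(-1) ≡ 29^{29} ≡ 15 (mod 31). Verify: 29 × 15 = 435 ≡ 1 (mod 31)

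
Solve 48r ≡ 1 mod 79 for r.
Since 79 is prime, by Fermat 48^(-1) ≡ 48^{77} ≡ 28 mod 79. Verify: 48 × 28 = 1344 ≡ 1 mod 79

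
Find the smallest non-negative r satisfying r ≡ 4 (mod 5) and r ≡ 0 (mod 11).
M = 5 × 11 = 55. M₁ = 11, y₁ ≡ 1 (mod 5). M₂ = 5, y₂ ≡ 9 (mod 11). r = 4×11×1 + 0×5×9 ≡ 44 (mod 55)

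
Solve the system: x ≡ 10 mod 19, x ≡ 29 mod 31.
M = 19 × 31 = 589. M₁ = 31, y₁ ≡ 8 mod 19. M₂ = 19, y₂ ≡ 18 mod 31. x = 10×31×8 + 29×19×18 ≡ 29 mod 589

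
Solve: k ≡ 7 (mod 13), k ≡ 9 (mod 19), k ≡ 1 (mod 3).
M = 13 × 19 × 3 = 741. M₁ = 57, y₁ ≡ 8 (mod 13). M₂ = 39, y₂ ≡ 1 (mod 19). M₃ = 247, y₃ ≡ 1 (mod 3). k = 7×57×8 + 9×39×1 + 1×247×1 ≡ 85 (mod 741)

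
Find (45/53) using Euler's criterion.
(45/53) = 45^{26} mod 53 = -1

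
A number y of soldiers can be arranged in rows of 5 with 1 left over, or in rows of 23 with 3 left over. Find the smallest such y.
M = 5 × 23 = 115. M₁ = 23, y₁ ≡ 2 mod 5. M₂ = 5, y₂ ≡ 14 mod 23. y = 1×23×2 + 3×5×14 ≡ 26 mod 115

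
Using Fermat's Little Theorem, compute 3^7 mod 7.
By Fermat: 3^{6} ≡ 1 (mod 7). So 3^{7} = 3^{6} · 3^{1} ≡ 3^{1} ≡ 3 (mod 7)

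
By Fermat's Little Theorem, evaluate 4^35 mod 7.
By Fermat: 4^{6} ≡ 1 mod 7. 35 = 5×6 + 5. So 4^{35} ≡ 4^{5} ≡ 2 mod 7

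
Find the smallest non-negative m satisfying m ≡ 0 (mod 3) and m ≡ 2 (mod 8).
M = 3 × 8 = 24. M₁ = 8, y₁ ≡ 2 (mod 3). M₂ = 3, y₂ ≡ 3 (mod 8). m = 0×8×2 + 2×3×3 ≡ 18 (mod 24)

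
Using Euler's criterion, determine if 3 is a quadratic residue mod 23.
By Euler's criterion: 3^{11} ≡ 1 (mod 23). Since this equals 1, 3 is a QR.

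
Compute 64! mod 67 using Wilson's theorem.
(66)! = (64)! × (65) × (66) ≡ -1 mod 67. So (64)! ≡ -1 × [(66)(65)]^(-1) ≡ 33 mod 67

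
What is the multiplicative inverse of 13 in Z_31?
Since 31 is prime, by Fermat 13^(-1) ≡ 13^{29} ≡ 12 mod 31. Verify: 13 × 12 = 156 ≡ 1 mod 31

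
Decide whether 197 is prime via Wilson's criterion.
(196)! mod 197 = 196. Since 196 ≡ -1 mod 197, 197 is prime.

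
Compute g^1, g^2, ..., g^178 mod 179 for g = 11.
11^1, 11^2, ..., 11^{178} mod 179: [11, 121, 78, 142, 130, 177, 157, 116, 23, 74, 98, 4, 44, 126, 133, 31, 162, 171, 91, 106, 92, 117, 34, 16, 176, 146, 174, 124, 111, 147, 6, 66, 10, 110, 136, 64, 167, 47, 159, 138, 86, 51, 24, 85, 40, 82, 7, 77, 131, 9, 99, 15, 165, 25, 96, 161, 160, 149, 28, 129, 166, 36, 38, 60, 123, 100, 26, 107, 103, 59, 112, 158, 127, 144, 152, 61, 134, 42, 104, 70, 54, 57, 90, 95, 150, 39, 71, 65, 178, 168, 58, 101, 37, 49, 2, 22, 63, 156, 105, 81, 175, 135, 53, 46, 148, 17, 8, 88, 73, 87, 62, 145, 163, 3, 33, 5, 55, 68, 32, 173, 113, 169, 69, 43, 115, 12, 132, 20, 41, 93, 128, 155, 94, 139, 97, 172, 102, 48, 170, 80, 164, 14, 154, 83, 18, 19, 30, 151, 50, 13, 143, 141, 119, 56, 79, 153, 72, 76, 120, 67, 21, 52, 35, 27, 118, 45, 137, 75, 109, 125, 122, 89, 84, 29, 140, 108, 114, 1]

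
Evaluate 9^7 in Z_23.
By repeated squaring (mod 23): 9^{1}≡9, 9^{2}≡12, 9^{4}≡6. Then 9^{7} = 9^{4+2+1} ≡ 6 × 12 × 9 ≡ 4 (mod 23)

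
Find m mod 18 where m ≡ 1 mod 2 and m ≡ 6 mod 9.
M = 2 × 9 = 18. M₁ = 9, y₁ ≡ 1 mod 2. M₂ = 2, y₂ ≡ 5 mod 9. m = 1×9×1 + 6×2×5 ≡ 15 mod 18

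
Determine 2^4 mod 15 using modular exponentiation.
2^{4} = 16 ≡ 1 (mod 15)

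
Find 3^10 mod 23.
By repeated squaring mod 23: 3^{1}≡3, 3^{2}≡9, 3^{4}≡12, 3^{8}≡6. Then 3^{10} = 3^{8+2} ≡ 6 × 9 ≡ 8 mod 23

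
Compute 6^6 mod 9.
By repeated squaring (mod 9): 6^{1}≡6, 6^{2}≡0, 6^{4}≡0. Then 6^{6} = 6^{4+2} ≡ 0 × 0 ≡ 0 (mod 9)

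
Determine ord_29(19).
Powers of 19 mod 29: 19^1≡19, 19^2≡13, 19^3≡15, 19^4≡24, 19^5≡21, 19^6≡22, 19^7≡12, 19^8≡25, 19^9≡11, 19^10≡6, 19^11≡27, 19^12≡20, 19^13≡3, 19^14≡28, 19^15≡10, 19^16≡16, 19^17≡14, 19^18≡5, 19^19≡8, 19^20≡7, 19^21≡17, 19^22≡4, 19^23≡18, 19^24≡23, 19^25≡2, 19^26≡9, 19^27≡26, 19^28≡1. ord_29(19) = 28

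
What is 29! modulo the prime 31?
(30)! = (29)! × (30) ≡ -1 (mod 31). So (29)! ≡ -1 × (30)^(-1) ≡ (-1)×(-1) = 1 (mod 31)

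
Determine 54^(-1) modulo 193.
Since 193 is prime, by Fermat 54^(-1) ≡ 54^{191} ≡ 168 mod 193. Verify: 54 × 168 = 9072 ≡ 1 mod 193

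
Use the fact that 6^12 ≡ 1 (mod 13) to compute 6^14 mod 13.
By Fermat: 6^{12} ≡ 1 (mod 13). So 6^{14} = 6^{12} · 6^{2} ≡ 6^{2} ≡ 10 (mod 13)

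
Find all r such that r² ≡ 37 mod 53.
The square roots of 37 mod 53 are 14 and 39. Verify: 14² = 196 ≡ 37 mod 53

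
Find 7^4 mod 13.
7^{4} = 2401 ≡ 9 mod 13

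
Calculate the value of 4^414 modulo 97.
Using Fermat: 4^{96} ≡ 1 mod 97. 414 ≡ 30 mod 96. So 4^{414} ≡ 4^{30} ≡ 22 mod 97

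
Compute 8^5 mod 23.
By repeated squaring (mod 23): 8^{1}≡8, 8^{2}≡18, 8^{4}≡2. Then 8^{5} = 8^{4+1} ≡ 2 × 8 ≡ 16 (mod 23)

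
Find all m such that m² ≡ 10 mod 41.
The square roots of 10 mod 41 are 16 and 25. Verify: 16² = 256 ≡ 10 mod 41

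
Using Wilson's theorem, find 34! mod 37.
(36)! = (34)! × (35) × (36) ≡ -1 (mod 37). So (34)! ≡ -1 × [(36)(35)]^(-1) ≡ 18 (mod 37)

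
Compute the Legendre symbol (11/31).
(11/31) = 11^{15} mod 31 = -1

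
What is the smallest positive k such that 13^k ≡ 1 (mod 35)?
Powers of 13 mod 35: 13^1≡13, 13^2≡29, 13^3≡27, 13^4≡1. Order = 4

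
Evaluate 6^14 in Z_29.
By repeated squaring mod 29: 6^{1}≡6, 6^{2}≡7, 6^{4}≡20, 6^{8}≡23. Then 6^{14} = 6^{8+4+2} ≡ 23 × 20 × 7 ≡ 1 mod 29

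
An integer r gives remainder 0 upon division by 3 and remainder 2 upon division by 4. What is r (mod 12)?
M = 3 × 4 = 12. M₁ = 4, y₁ ≡ 1 (mod 3). M₂ = 3, y₂ ≡ 3 (mod 4). r = 0×4×1 + 2×3×3 ≡ 6 (mod 12)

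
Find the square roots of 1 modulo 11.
The square roots of 1 mod 11 are 1 and 10. Verify: 1² = 1 ≡ 1 (mod 11)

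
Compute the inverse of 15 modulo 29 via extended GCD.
Extended GCD: 15(2) + 29(-1) = 1. So 15^(-1) ≡ 2 mod 29. Verify: 15 × 2 = 30 ≡ 1 mod 29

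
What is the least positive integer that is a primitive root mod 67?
g = 2. For each prime q|66: 2^{33}≡66, 2^{22}≡37, 2^{6}≡64, none ≡ 1, so ord_67(2) = 66 and 2 is a primitive root.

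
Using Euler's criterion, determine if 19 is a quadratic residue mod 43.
By Euler's criterion: 19^{21} ≡ 42 mod 43. Since this equals -1 (≡ 42), 19 is not a QR.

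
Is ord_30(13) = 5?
Powers of 13 mod 30: 13^1≡13, 13^2≡19, 13^3≡7, 13^4≡1. Already 13^4≡1, so the order is 4 < 5. No, the actual order is 4.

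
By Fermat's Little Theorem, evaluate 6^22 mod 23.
By Fermat's Little Theorem, 6^{22} ≡ 1 (mod 23) since 23 is prime and gcd(6, 23) = 1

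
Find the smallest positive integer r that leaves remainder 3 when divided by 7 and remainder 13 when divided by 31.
M = 7 × 31 = 217. M₁ = 31, y₁ ≡ 5 (mod 7). M₂ = 7, y₂ ≡ 9 (mod 31). r = 3×31×5 + 13×7×9 ≡ 199 (mod 217)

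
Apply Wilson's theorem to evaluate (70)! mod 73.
(72)! = (70)! × (71) × (72) ≡ -1 (mod 73). So (70)! ≡ -1 × [(72)(71)]^(-1) ≡ 36 (mod 73)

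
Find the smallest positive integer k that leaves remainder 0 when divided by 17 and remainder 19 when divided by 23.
M = 17 × 23 = 391. M₁ = 23, y₁ ≡ 3 (mod 17). M₂ = 17, y₂ ≡ 19 (mod 23). k = 0×23×3 + 19×17×19 ≡ 272 (mod 391)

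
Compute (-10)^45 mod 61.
By repeated squaring mod 61: (-10)^{1}≡51, (-10)^{2}≡39, (-10)^{4}≡57, (-10)^{8}≡16, (-10)^{16}≡12, (-10)^{32}≡22. Then (-10)^{45} = (-10)^{32+8+4+1} ≡ 22 × 16 × 57 × 51 ≡ 50 mod 61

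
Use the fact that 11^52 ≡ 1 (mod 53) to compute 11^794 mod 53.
By Fermat: 11^{52} ≡ 1 (mod 53). 794 ≡ 14 (mod 52). So 11^{794} ≡ 11^{14} ≡ 42 (mod 53)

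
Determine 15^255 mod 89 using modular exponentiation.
Using Fermat: 15^{88} ≡ 1 (mod 89). 255 ≡ 79 (mod 88). So 15^{255} ≡ 15^{79} ≡ 48 (mod 89)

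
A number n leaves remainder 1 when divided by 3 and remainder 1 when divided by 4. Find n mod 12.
M = 3 × 4 = 12. M₁ = 4, y₁ ≡ 1 mod 3. M₂ = 3, y₂ ≡ 3 mod 4. n = 1×4×1 + 1×3×3 ≡ 1 mod 12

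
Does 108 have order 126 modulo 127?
108^{6} ≡ 1 mod 127 and 6 < 126, so ord_127(108) = 6 ≠ 126 and 108 is not a primitive root.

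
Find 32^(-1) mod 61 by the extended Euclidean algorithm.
Extended GCD: 32(21) + 61(-11) = 1. So 32^(-1) ≡ 21 mod 61. Verify: 32 × 21 = 672 ≡ 1 mod 61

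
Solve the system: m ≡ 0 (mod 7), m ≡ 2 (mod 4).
M = 7 × 4 = 28. M₁ = 4, y₁ ≡ 2 (mod 7). M₂ = 7, y₂ ≡ 3 (mod 4). m = 0×4×2 + 2×7×3 ≡ 14 (mod 28)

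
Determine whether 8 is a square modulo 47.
By Euler's criterion: 8^{23} ≡ 1 (mod 47). Since this equals 1, 8 is a QR.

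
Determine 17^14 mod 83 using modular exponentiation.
By repeated squaring mod 83: 17^{1}≡17, 17^{2}≡40, 17^{4}≡23, 17^{8}≡31. Then 17^{14} = 17^{8+4+2} ≡ 31 × 23 × 40 ≡ 51 mod 83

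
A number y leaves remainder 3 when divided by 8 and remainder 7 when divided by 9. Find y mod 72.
M = 8 × 9 = 72. M₁ = 9, y₁ ≡ 1 mod 8. M₂ = 8, y₂ ≡ 8 mod 9. y = 3×9×1 + 7×8×8 ≡ 43 mod 72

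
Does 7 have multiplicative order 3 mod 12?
Powers of 7 mod 12: 7^1≡7, 7^2≡1. Already 7^2≡1, so the order is 2 < 3. No, the actual order is 2.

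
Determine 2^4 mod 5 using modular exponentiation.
2^{4} = 16 ≡ 1 (mod 5)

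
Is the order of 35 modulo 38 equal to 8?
Powers of 35 mod 38: 35^1≡35, 35^2≡9, 35^3≡11, 35^4≡5, 35^5≡23, 35^6≡7, 35^7≡17, 35^8≡25, 35^9≡1. 35^8≡25≢1, so ord ≠ 8. No, the actual order is 9.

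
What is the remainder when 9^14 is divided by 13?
Using Fermat: 9^{12} ≡ 1 (mod 13). 14 ≡ 2 (mod 12). So 9^{14} ≡ 9^{2} ≡ 3 (mod 13)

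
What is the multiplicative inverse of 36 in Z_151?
Since 151 is prime, by Fermat 36^(-1) ≡ 36^{149} ≡ 21 (mod 151). Verify: 36 × 21 = 756 ≡ 1 (mod 151)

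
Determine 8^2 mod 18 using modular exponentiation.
8^{2} = 64 ≡ 10 (mod 18)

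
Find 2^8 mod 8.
By repeated squaring mod 8: 2^{1}≡2, 2^{2}≡4, 2^{4}≡0, 2^{8}≡0. So 2^{8} ≡ 0 mod 8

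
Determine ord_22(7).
Powers of 7 mod 22: 7^1≡7, 7^2≡5, 7^3≡13, 7^4≡3, 7^5≡21, 7^6≡15, 7^7≡17, 7^8≡9, 7^9≡19, 7^10≡1. So the order of 7 is 10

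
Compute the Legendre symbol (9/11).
(9/11) = 9^{5} mod 11 = 1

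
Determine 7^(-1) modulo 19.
Since 19 is prime, by Fermat 7^(-1) ≡ 7^{17} ≡ 11 (mod 19). Verify: 7 × 11 = 77 ≡ 1 (mod 19)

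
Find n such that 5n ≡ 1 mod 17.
Since 17 is prime, by Fermat 5^(-1) ≡ 5^{15} ≡ 7 mod 17. Verify: 5 × 7 = 35 ≡ 1 mod 17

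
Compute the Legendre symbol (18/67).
(18/67) = 18^{33} mod 67 = -1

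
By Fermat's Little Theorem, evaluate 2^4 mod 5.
By Fermat's Little Theorem, 2^{4} ≡ 1 mod 5 since 5 is prime and gcd(2, 5) = 1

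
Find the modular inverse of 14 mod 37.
Since 37 is prime, by Fermat 14^(-1) ≡ 14^{35} ≡ 8 mod 37. Verify: 14 × 8 = 112 ≡ 1 mod 37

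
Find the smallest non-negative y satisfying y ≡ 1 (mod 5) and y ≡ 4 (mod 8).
M = 5 × 8 = 40. M₁ = 8, y₁ ≡ 2 (mod 5). M₂ = 5, y₂ ≡ 5 (mod 8). y = 1×8×2 + 4×5×5 ≡ 36 (mod 40)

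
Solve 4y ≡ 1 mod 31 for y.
Since 31 is prime, by Fermat 4^(-1) ≡ 4^{29} ≡ 8 mod 31. Verify: 4 × 8 = 32 ≡ 1 mod 31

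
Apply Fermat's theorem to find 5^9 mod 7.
By Fermat: 5^{6} ≡ 1 mod 7. So 5^{9} = 5^{6} · 5^{3} ≡ 5^{3} ≡ 6 mod 7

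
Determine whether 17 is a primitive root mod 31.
ord_31(17) divides 30. For each prime q|30: 17^{15}≡30, 17^{10}≡25, 17^{6}≡8, none ≡ 1. So 17 has order 30 and is a primitive root mod 31.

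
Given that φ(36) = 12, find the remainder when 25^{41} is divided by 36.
By Euler: 25^{12} ≡ 1 mod 36 since gcd(25, 36) = 1. 41 = 3×12 + 5. So 25^{41} ≡ 25^{5} ≡ 13 mod 36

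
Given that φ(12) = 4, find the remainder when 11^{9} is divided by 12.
By Euler: 11^{4} ≡ 1 (mod 12) since gcd(11, 12) = 1. 9 = 2×4 + 1. So 11^{9} ≡ 11^{1} ≡ 11 (mod 12)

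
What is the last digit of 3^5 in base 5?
Using Fermat: 3^{4} ≡ 1 mod 5. 5 ≡ 1 mod 4. So 3^{5} ≡ 3^{1} ≡ 3 mod 5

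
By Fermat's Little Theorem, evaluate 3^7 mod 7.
By Fermat: 3^{6} ≡ 1 mod 7. So 3^{7} = 3^{6} · 3^{1} ≡ 3^{1} ≡ 3 mod 7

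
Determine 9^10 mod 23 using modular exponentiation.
By repeated squaring (mod 23): 9^{1}≡9, 9^{2}≡12, 9^{4}≡6, 9^{8}≡13. Then 9^{10} = 9^{8+2} ≡ 13 × 12 ≡ 18 (mod 23)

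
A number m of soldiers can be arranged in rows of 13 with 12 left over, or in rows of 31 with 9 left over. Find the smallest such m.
M = 13 × 31 = 403. M₁ = 31, y₁ ≡ 8 (mod 13). M₂ = 13, y₂ ≡ 12 (mod 31). m = 12×31×8 + 9×13×12 ≡ 350 (mod 403)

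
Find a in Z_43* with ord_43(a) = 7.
4 has order 7 mod 43 since 4^{7} ≡ 1 mod 43 and no smaller power works.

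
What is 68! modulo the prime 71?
(70)! = (68)! × (69) × (70) ≡ -1 mod 71. So (68)! ≡ -1 × [(70)(69)]^(-1) ≡ 35 mod 71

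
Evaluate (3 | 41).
(3/41) = 3^{20} mod 41 = -1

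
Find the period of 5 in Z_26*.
Powers of 5 mod 26: 5^1≡5, 5^2≡25, 5^3≡21, 5^4≡1. Order = 4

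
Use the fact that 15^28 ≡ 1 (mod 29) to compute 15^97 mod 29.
By Fermat: 15^{28} ≡ 1 (mod 29). 97 = 3×28 + 13. So 15^{97} ≡ 15^{13} ≡ 27 (mod 29)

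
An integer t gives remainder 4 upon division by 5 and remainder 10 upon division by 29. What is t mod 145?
M = 5 × 29 = 145. M₁ = 29, y₁ ≡ 4 mod 5. M₂ = 5, y₂ ≡ 6 mod 29. t = 4×29×4 + 10×5×6 ≡ 39 mod 145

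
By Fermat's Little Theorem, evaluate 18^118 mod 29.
By Fermat: 18^{28} ≡ 1 (mod 29). 118 = 4×28 + 6. So 18^{118} ≡ 18^{6} ≡ 9 (mod 29)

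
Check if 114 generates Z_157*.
ord_157(114) divides 156. For each prime q|156: 114^{78}≡156, 114^{52}≡144, 114^{12}≡39, none ≡ 1. So 114 has order 156 and is a primitive root mod 157.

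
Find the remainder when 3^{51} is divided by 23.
By Fermat: 3^{22} ≡ 1 (mod 23). 51 = 2×22 + 7. So 3^{51} ≡ 3^{7} ≡ 2 (mod 23)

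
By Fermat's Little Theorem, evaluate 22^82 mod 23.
By Fermat: 22^{22} ≡ 1 (mod 23). 82 = 3×22 + 16. So 22^{82} ≡ 22^{16} ≡ 1 (mod 23)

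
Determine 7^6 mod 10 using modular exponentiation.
By repeated squaring (mod 10): 7^{1}≡7, 7^{2}≡9, 7^{4}≡1. Then 7^{6} = 7^{4+2} ≡ 1 × 9 ≡ 9 (mod 10)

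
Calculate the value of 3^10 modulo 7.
Using Fermat: 3^{6} ≡ 1 (mod 7). 10 ≡ 4 (mod 6). So 3^{10} ≡ 3^{4} ≡ 4 (mod 7)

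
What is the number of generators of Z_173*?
There are φ(173-1) = φ(172) = 84 primitive roots modulo 173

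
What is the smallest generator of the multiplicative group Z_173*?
g = 2. For each prime q|172: 2^{86}≡172, 2^{4}≡16, none ≡ 1, so ord_173(2) = 172 and 2 is a primitive root.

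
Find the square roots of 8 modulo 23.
The square roots of 8 mod 23 are 13 and 10. Verify: 13² = 169 ≡ 8 (mod 23)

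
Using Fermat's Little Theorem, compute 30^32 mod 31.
By Fermat: 30^{30} ≡ 1 mod 31. So 30^{32} = 30^{30} · 30^{2} ≡ 30^{2} ≡ 1 mod 31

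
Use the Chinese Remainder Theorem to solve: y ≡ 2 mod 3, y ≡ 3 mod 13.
M = 3 × 13 = 39. M₁ = 13, y₁ ≡ 1 mod 3. M₂ = 3, y₂ ≡ 9 mod 13. y = 2×13×1 + 3×3×9 ≡ 29 mod 39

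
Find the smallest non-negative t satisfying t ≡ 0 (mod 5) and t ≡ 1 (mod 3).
M = 5 × 3 = 15. M₁ = 3, y₁ ≡ 2 (mod 5). M₂ = 5, y₂ ≡ 2 (mod 3). t = 0×3×2 + 1×5×2 ≡ 10 (mod 15)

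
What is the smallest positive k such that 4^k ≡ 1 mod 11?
Powers of 4 mod 11: 4^1≡4, 4^2≡5, 4^3≡9, 4^4≡3, 4^5≡1. So the order of 4 is 5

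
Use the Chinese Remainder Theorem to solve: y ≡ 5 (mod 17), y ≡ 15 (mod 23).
M = 17 × 23 = 391. M₁ = 23, y₁ ≡ 3 (mod 17). M₂ = 17, y₂ ≡ 19 (mod 23). y = 5×23×3 + 15×17×19 ≡ 107 (mod 391)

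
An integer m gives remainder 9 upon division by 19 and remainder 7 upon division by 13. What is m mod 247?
M = 19 × 13 = 247. M₁ = 13, y₁ ≡ 3 mod 19. M₂ = 19, y₂ ≡ 11 mod 13. m = 9×13×3 + 7×19×11 ≡ 85 mod 247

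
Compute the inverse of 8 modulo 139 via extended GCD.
Extended GCD: 8(-52) + 139(3) = 1. So 8^(-1) ≡ -52 ≡ 87 (mod 139). Verify: 8 × 87 = 696 ≡ 1 (mod 139)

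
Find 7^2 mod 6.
7^{2} = 49 ≡ 1 mod 6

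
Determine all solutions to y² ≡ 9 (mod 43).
The square roots of 9 mod 43 are 40 and 3. Verify: 40² = 1600 ≡ 9 (mod 43)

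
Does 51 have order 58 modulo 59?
51^{29} ≡ 1 (mod 59) and 29 < 58, so ord_59(51) = 29 ≠ 58 and 51 is not a primitive root.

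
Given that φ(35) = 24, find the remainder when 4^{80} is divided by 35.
By Euler: 4^{24} ≡ 1 mod 35 since gcd(4, 35) = 1. 80 = 3×24 + 8. So 4^{80} ≡ 4^{8} ≡ 16 mod 35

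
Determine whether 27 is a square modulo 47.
By Euler's criterion: 27^{23} ≡ 1 mod 47. Since this equals 1, 27 is a QR.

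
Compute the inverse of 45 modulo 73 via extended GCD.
Extended GCD: 45(13) + 73(-8) = 1. So 45^(-1) ≡ 13 mod 73. Verify: 45 × 13 = 585 ≡ 1 mod 73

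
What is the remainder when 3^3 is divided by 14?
3^{3} = 27 ≡ 13 (mod 14)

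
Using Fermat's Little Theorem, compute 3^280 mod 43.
By Fermat: 3^{42} ≡ 1 (mod 43). 280 ≡ 28 (mod 42). So 3^{280} ≡ 3^{28} ≡ 6 (mod 43)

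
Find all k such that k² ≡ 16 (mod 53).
The square roots of 16 mod 53 are 49 and 4. Verify: 49² = 2401 ≡ 16 (mod 53)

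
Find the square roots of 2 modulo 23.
The square roots of 2 mod 23 are 18 and 5. Verify: 18² = 324 ≡ 2 mod 23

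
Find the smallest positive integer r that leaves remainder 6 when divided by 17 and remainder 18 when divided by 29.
M = 17 × 29 = 493. M₁ = 29, y₁ ≡ 10 (mod 17). M₂ = 17, y₂ ≡ 12 (mod 29). r = 6×29×10 + 18×17×12 ≡ 482 (mod 493)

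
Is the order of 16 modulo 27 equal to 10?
Powers of 16 mod 27: 16^1≡16, 16^2≡13, 16^3≡19, 16^4≡7, 16^5≡4, 16^6≡10, 16^7≡25, 16^8≡22, 16^9≡1. Already 16^9≡1, so the order is 9 < 10. No, the actual order is 9.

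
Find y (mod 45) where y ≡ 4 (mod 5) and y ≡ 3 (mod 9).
M = 5 × 9 = 45. M₁ = 9, y₁ ≡ 4 (mod 5). M₂ = 5, y₂ ≡ 2 (mod 9). y = 4×9×4 + 3×5×2 ≡ 39 (mod 45)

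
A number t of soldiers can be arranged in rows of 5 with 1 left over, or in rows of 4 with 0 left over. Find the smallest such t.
M = 5 × 4 = 20. M₁ = 4, y₁ ≡ 4 mod 5. M₂ = 5, y₂ ≡ 1 mod 4. t = 1×4×4 + 0×5×1 ≡ 16 mod 20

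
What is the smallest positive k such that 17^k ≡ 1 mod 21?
Powers of 17 mod 21: 17^1≡17, 17^2≡16, 17^3≡20, 17^4≡4, 17^5≡5, 17^6≡1. Order = 6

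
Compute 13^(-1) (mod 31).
Since 31 is prime, by Fermat 13^(-1) ≡ 13^{29} ≡ 12 (mod 31). Verify: 13 × 12 = 156 ≡ 1 (mod 31)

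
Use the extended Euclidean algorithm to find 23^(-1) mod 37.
Extended GCD: 23(-8) + 37(5) = 1. So 23^(-1) ≡ -8 ≡ 29 mod 37. Verify: 23 × 29 = 667 ≡ 1 mod 37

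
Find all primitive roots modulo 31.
There are φ(30) = 8 primitive roots mod 31: {3, 11, 12, 13, 17, 21, 22, 24}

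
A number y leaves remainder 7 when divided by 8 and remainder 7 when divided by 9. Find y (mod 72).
M = 8 × 9 = 72. M₁ = 9, y₁ ≡ 1 (mod 8). M₂ = 8, y₂ ≡ 8 (mod 9). y = 7×9×1 + 7×8×8 ≡ 7 (mod 72)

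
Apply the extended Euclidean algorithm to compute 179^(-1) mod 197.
Extended GCD: 179(-11) + 197(10) = 1. So 179^(-1) ≡ -11 ≡ 186 (mod 197). Verify: 179 × 186 = 33294 ≡ 1 (mod 197)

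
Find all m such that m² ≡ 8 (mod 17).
The square roots of 8 mod 17 are 12 and 5. Verify: 12² = 144 ≡ 8 (mod 17)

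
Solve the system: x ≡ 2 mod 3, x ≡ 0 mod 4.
M = 3 × 4 = 12. M₁ = 4, y₁ ≡ 1 mod 3. M₂ = 3, y₂ ≡ 3 mod 4. x = 2×4×1 + 0×3×3 ≡ 8 mod 12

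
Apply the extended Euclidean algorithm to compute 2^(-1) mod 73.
Extended GCD: 2(-36) + 73(1) = 1. So 2^(-1) ≡ -36 ≡ 37 mod 73. Verify: 2 × 37 = 74 ≡ 1 mod 73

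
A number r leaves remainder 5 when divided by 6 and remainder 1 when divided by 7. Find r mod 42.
M = 6 × 7 = 42. M₁ = 7, y₁ ≡ 1 mod 6. M₂ = 6, y₂ ≡ 6 mod 7. r = 5×7×1 + 1×6×6 ≡ 29 mod 42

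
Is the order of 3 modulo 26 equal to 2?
Powers of 3 mod 26: 3^1≡3, 3^2≡9, 3^3≡1. 3^2≡9≢1, so ord ≠ 2. No, the actual order is 3.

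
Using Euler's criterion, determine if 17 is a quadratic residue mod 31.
By Euler's criterion: 17^{15} ≡ 30 mod 31. Since this equals -1 (≡ 30), 17 is not a QR.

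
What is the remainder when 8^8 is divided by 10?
By repeated squaring mod 10: 8^{1}≡8, 8^{2}≡4, 8^{4}≡6, 8^{8}≡6. So 8^{8} ≡ 6 mod 10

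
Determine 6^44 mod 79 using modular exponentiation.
By repeated squaring (mod 79): 6^{1}≡6, 6^{2}≡36, 6^{4}≡32, 6^{8}≡76, 6^{16}≡9, 6^{32}≡2. Then 6^{44} = 6^{32+8+4} ≡ 2 × 76 × 32 ≡ 45 (mod 79)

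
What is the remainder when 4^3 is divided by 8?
4^{3} = 64 ≡ 0 (mod 8)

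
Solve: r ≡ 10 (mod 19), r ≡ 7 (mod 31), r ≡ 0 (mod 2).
M = 19 × 31 × 2 = 1178. M₁ = 62, y₁ ≡ 4 (mod 19). M₂ = 38, y₂ ≡ 9 (mod 31). M₃ = 589, y₃ ≡ 1 (mod 2). r = 10×62×4 + 7×38×9 + 0×589×1 ≡ 162 (mod 1178)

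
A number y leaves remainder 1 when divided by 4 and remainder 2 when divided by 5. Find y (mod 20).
M = 4 × 5 = 20. M₁ = 5, y₁ ≡ 1 (mod 4). M₂ = 4, y₂ ≡ 4 (mod 5). y = 1×5×1 + 2×4×4 ≡ 17 (mod 20)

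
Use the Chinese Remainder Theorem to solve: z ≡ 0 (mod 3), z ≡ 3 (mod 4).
M = 3 × 4 = 12. M₁ = 4, y₁ ≡ 1 (mod 3). M₂ = 3, y₂ ≡ 3 (mod 4). z = 0×4×1 + 3×3×3 ≡ 3 (mod 12)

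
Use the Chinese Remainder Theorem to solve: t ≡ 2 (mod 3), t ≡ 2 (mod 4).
M = 3 × 4 = 12. M₁ = 4, y₁ ≡ 1 (mod 3). M₂ = 3, y₂ ≡ 3 (mod 4). t = 2×4×1 + 2×3×3 ≡ 2 (mod 12)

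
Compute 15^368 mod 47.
Using Fermat: 15^{46} ≡ 1 mod 47. 368 ≡ 0 mod 46. So 15^{368} ≡ 15^{0} ≡ 1 mod 47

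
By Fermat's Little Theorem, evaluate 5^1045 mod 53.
By Fermat: 5^{52} ≡ 1 (mod 53). 1045 ≡ 5 (mod 52). So 5^{1045} ≡ 5^{5} ≡ 51 (mod 53)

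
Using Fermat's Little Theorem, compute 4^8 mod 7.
By Fermat: 4^{6} ≡ 1 (mod 7). So 4^{8} = 4^{6} · 4^{2} ≡ 4^{2} ≡ 2 (mod 7)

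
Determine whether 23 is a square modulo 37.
By Euler's criterion: 23^{18} ≡ 36 (mod 37). Since this equals -1 (≡ 36), 23 is not a QR.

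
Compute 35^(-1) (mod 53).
Since 53 is prime, by Fermat 35^(-1) ≡ 35^{51} ≡ 50 (mod 53). Verify: 35 × 50 = 1750 ≡ 1 (mod 53)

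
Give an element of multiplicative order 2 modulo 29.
28 has order 2 mod 29 since 28^{2} ≡ 1 (mod 29) and no smaller power works.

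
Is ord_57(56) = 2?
Powers of 56 mod 57: 56^1≡56, 56^2≡1. First k with 56^k≡1 is k=2. Yes, ord_57(56) = 2.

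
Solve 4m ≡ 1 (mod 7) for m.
Since 7 is prime, by Fermat 4^(-1) ≡ 4^{5} ≡ 2 (mod 7). Verify: 4 × 2 = 8 ≡ 1 (mod 7)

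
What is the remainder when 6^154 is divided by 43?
Using Fermat: 6^{42} ≡ 1 (mod 43). 154 ≡ 28 (mod 42). So 6^{154} ≡ 6^{28} ≡ 6 (mod 43)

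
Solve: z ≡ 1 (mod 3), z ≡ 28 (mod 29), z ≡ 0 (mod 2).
M = 3 × 29 × 2 = 174. M₁ = 58, y₁ ≡ 1 (mod 3). M₂ = 6, y₂ ≡ 5 (mod 29). M₃ = 87, y₃ ≡ 1 (mod 2). z = 1×58×1 + 28×6×5 + 0×87×1 ≡ 28 (mod 174)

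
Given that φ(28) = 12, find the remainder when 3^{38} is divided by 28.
By Euler: 3^{12} ≡ 1 (mod 28) since gcd(3, 28) = 1. 38 = 3×12 + 2. So 3^{38} ≡ 3^{2} ≡ 9 (mod 28)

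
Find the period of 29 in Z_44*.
Powers of 29 mod 44: 29^1≡29, 29^2≡5, 29^3≡13, 29^4≡25, 29^5≡21, 29^6≡37, 29^7≡17, 29^8≡9, 29^9≡41, 29^10≡1. So the order of 29 is 10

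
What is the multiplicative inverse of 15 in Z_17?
Since 17 is prime, by Fermat 15^(-1) ≡ 15^{15} ≡ 8 mod 17. Verify: 15 × 8 = 120 ≡ 1 mod 17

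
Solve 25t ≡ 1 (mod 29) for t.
Since 29 is prime, by Fermat 25^(-1) ≡ 25^{27} ≡ 7 (mod 29). Verify: 25 × 7 = 175 ≡ 1 (mod 29)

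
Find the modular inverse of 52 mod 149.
Since 149 is prime, by Fermat 52^(-1) ≡ 52^{147} ≡ 43 mod 149. Verify: 52 × 43 = 2236 ≡ 1 mod 149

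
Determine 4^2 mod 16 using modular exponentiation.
4^{2} = 16 ≡ 0 (mod 16)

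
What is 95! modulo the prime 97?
(96)! = (95)! × (96) ≡ -1 (mod 97). So (95)! ≡ -1 × (96)^(-1) ≡ (-1)×(-1) = 1 (mod 97)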